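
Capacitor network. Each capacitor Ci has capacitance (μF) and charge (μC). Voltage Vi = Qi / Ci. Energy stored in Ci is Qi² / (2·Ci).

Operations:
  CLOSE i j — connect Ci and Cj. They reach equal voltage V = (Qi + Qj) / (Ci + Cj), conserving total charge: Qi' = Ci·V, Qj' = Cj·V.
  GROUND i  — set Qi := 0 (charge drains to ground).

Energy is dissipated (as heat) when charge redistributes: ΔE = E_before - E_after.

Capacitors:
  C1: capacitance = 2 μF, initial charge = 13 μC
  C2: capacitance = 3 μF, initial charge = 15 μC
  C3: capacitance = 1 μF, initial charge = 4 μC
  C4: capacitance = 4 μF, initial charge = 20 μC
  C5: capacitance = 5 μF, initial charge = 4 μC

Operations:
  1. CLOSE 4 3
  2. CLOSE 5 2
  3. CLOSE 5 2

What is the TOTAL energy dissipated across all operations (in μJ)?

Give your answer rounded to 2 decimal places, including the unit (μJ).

Initial: C1(2μF, Q=13μC, V=6.50V), C2(3μF, Q=15μC, V=5.00V), C3(1μF, Q=4μC, V=4.00V), C4(4μF, Q=20μC, V=5.00V), C5(5μF, Q=4μC, V=0.80V)
Op 1: CLOSE 4-3: Q_total=24.00, C_total=5.00, V=4.80; Q4=19.20, Q3=4.80; dissipated=0.400
Op 2: CLOSE 5-2: Q_total=19.00, C_total=8.00, V=2.38; Q5=11.88, Q2=7.12; dissipated=16.538
Op 3: CLOSE 5-2: Q_total=19.00, C_total=8.00, V=2.38; Q5=11.88, Q2=7.12; dissipated=0.000
Total dissipated: 16.938 μJ

Answer: 16.94 μJ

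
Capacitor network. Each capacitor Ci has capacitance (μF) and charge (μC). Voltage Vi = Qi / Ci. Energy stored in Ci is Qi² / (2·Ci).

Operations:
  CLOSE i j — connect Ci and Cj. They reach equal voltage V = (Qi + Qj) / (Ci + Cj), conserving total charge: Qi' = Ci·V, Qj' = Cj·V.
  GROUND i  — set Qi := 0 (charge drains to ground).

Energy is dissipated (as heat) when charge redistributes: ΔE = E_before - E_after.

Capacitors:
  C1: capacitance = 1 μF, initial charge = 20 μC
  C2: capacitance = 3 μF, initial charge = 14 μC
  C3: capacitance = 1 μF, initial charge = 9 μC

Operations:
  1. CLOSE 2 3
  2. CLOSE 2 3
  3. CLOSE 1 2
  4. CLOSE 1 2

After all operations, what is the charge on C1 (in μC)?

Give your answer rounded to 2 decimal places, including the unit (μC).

Answer: 9.31 μC

Derivation:
Initial: C1(1μF, Q=20μC, V=20.00V), C2(3μF, Q=14μC, V=4.67V), C3(1μF, Q=9μC, V=9.00V)
Op 1: CLOSE 2-3: Q_total=23.00, C_total=4.00, V=5.75; Q2=17.25, Q3=5.75; dissipated=7.042
Op 2: CLOSE 2-3: Q_total=23.00, C_total=4.00, V=5.75; Q2=17.25, Q3=5.75; dissipated=0.000
Op 3: CLOSE 1-2: Q_total=37.25, C_total=4.00, V=9.31; Q1=9.31, Q2=27.94; dissipated=76.148
Op 4: CLOSE 1-2: Q_total=37.25, C_total=4.00, V=9.31; Q1=9.31, Q2=27.94; dissipated=0.000
Final charges: Q1=9.31, Q2=27.94, Q3=5.75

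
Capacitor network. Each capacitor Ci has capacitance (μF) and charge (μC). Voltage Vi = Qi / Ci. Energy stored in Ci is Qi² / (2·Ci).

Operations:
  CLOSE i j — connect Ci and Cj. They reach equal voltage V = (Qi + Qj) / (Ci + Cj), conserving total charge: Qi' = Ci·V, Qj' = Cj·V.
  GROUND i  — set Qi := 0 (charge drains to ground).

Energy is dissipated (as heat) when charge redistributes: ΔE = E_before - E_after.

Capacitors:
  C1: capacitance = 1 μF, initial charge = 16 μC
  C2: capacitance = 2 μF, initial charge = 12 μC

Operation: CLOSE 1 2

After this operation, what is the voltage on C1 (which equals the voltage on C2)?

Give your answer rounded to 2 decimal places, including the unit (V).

Answer: 9.33 V

Derivation:
Initial: C1(1μF, Q=16μC, V=16.00V), C2(2μF, Q=12μC, V=6.00V)
Op 1: CLOSE 1-2: Q_total=28.00, C_total=3.00, V=9.33; Q1=9.33, Q2=18.67; dissipated=33.333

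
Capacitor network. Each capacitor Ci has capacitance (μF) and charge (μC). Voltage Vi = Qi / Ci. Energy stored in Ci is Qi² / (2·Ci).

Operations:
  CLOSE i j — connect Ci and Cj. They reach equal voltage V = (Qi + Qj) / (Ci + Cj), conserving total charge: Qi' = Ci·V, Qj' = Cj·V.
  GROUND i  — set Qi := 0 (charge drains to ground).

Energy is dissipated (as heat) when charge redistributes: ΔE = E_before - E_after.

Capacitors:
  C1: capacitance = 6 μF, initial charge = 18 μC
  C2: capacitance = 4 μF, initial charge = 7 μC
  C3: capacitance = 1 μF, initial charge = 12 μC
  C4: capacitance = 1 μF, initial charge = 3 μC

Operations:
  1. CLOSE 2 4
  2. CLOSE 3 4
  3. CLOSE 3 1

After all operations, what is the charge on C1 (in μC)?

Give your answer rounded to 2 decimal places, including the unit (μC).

Initial: C1(6μF, Q=18μC, V=3.00V), C2(4μF, Q=7μC, V=1.75V), C3(1μF, Q=12μC, V=12.00V), C4(1μF, Q=3μC, V=3.00V)
Op 1: CLOSE 2-4: Q_total=10.00, C_total=5.00, V=2.00; Q2=8.00, Q4=2.00; dissipated=0.625
Op 2: CLOSE 3-4: Q_total=14.00, C_total=2.00, V=7.00; Q3=7.00, Q4=7.00; dissipated=25.000
Op 3: CLOSE 3-1: Q_total=25.00, C_total=7.00, V=3.57; Q3=3.57, Q1=21.43; dissipated=6.857
Final charges: Q1=21.43, Q2=8.00, Q3=3.57, Q4=7.00

Answer: 21.43 μC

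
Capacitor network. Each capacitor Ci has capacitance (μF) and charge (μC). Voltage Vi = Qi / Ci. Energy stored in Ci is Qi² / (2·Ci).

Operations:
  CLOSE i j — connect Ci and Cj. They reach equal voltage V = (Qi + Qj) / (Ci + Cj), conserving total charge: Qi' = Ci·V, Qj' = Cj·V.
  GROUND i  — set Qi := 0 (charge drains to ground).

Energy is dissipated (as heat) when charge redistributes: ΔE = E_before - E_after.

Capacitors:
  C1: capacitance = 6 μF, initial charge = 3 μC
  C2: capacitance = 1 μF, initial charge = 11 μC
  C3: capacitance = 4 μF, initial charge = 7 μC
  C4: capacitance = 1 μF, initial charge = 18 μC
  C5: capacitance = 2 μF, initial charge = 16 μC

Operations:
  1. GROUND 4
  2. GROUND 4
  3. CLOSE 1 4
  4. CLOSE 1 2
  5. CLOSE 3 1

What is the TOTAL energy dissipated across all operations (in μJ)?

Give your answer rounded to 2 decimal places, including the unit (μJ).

Answer: 210.04 μJ

Derivation:
Initial: C1(6μF, Q=3μC, V=0.50V), C2(1μF, Q=11μC, V=11.00V), C3(4μF, Q=7μC, V=1.75V), C4(1μF, Q=18μC, V=18.00V), C5(2μF, Q=16μC, V=8.00V)
Op 1: GROUND 4: Q4=0; energy lost=162.000
Op 2: GROUND 4: Q4=0; energy lost=0.000
Op 3: CLOSE 1-4: Q_total=3.00, C_total=7.00, V=0.43; Q1=2.57, Q4=0.43; dissipated=0.107
Op 4: CLOSE 1-2: Q_total=13.57, C_total=7.00, V=1.94; Q1=11.63, Q2=1.94; dissipated=47.895
Op 5: CLOSE 3-1: Q_total=18.63, C_total=10.00, V=1.86; Q3=7.45, Q1=11.18; dissipated=0.043
Total dissipated: 210.045 μJ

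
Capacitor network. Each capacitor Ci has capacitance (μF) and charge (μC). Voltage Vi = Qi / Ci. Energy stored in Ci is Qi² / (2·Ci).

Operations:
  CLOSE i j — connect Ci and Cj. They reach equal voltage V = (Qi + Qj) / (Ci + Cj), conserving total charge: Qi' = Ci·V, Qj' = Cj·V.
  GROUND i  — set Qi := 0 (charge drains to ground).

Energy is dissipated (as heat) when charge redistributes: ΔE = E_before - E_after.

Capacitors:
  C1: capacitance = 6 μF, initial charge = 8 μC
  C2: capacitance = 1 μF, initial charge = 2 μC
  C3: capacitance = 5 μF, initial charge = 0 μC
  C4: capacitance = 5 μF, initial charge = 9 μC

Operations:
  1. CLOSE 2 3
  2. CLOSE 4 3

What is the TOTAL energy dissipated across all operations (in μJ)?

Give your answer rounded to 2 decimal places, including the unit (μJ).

Answer: 4.36 μJ

Derivation:
Initial: C1(6μF, Q=8μC, V=1.33V), C2(1μF, Q=2μC, V=2.00V), C3(5μF, Q=0μC, V=0.00V), C4(5μF, Q=9μC, V=1.80V)
Op 1: CLOSE 2-3: Q_total=2.00, C_total=6.00, V=0.33; Q2=0.33, Q3=1.67; dissipated=1.667
Op 2: CLOSE 4-3: Q_total=10.67, C_total=10.00, V=1.07; Q4=5.33, Q3=5.33; dissipated=2.689
Total dissipated: 4.356 μJ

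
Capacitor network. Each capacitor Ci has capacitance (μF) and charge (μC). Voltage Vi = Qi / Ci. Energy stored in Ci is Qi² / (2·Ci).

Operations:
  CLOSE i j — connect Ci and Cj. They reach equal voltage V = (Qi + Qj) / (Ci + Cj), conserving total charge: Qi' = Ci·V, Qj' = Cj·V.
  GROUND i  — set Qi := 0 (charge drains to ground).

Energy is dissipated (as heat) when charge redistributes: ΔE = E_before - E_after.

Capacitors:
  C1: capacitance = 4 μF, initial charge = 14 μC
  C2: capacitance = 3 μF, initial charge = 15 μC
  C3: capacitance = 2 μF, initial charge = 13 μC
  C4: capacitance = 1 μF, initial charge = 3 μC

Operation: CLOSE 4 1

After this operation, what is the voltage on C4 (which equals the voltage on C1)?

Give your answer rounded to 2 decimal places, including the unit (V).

Initial: C1(4μF, Q=14μC, V=3.50V), C2(3μF, Q=15μC, V=5.00V), C3(2μF, Q=13μC, V=6.50V), C4(1μF, Q=3μC, V=3.00V)
Op 1: CLOSE 4-1: Q_total=17.00, C_total=5.00, V=3.40; Q4=3.40, Q1=13.60; dissipated=0.100

Answer: 3.40 V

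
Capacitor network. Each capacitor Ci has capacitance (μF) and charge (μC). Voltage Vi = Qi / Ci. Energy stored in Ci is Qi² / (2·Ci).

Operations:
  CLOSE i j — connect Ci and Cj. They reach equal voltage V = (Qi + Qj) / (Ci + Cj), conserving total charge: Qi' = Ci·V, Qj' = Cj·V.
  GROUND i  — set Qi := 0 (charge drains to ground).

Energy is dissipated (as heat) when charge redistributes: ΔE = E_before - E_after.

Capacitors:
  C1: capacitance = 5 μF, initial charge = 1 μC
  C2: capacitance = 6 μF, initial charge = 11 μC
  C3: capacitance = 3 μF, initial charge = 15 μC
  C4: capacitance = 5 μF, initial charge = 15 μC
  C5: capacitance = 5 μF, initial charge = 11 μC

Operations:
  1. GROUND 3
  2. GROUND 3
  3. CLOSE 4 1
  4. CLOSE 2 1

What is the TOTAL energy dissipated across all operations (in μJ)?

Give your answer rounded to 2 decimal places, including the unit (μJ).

Answer: 47.37 μJ

Derivation:
Initial: C1(5μF, Q=1μC, V=0.20V), C2(6μF, Q=11μC, V=1.83V), C3(3μF, Q=15μC, V=5.00V), C4(5μF, Q=15μC, V=3.00V), C5(5μF, Q=11μC, V=2.20V)
Op 1: GROUND 3: Q3=0; energy lost=37.500
Op 2: GROUND 3: Q3=0; energy lost=0.000
Op 3: CLOSE 4-1: Q_total=16.00, C_total=10.00, V=1.60; Q4=8.00, Q1=8.00; dissipated=9.800
Op 4: CLOSE 2-1: Q_total=19.00, C_total=11.00, V=1.73; Q2=10.36, Q1=8.64; dissipated=0.074
Total dissipated: 47.374 μJ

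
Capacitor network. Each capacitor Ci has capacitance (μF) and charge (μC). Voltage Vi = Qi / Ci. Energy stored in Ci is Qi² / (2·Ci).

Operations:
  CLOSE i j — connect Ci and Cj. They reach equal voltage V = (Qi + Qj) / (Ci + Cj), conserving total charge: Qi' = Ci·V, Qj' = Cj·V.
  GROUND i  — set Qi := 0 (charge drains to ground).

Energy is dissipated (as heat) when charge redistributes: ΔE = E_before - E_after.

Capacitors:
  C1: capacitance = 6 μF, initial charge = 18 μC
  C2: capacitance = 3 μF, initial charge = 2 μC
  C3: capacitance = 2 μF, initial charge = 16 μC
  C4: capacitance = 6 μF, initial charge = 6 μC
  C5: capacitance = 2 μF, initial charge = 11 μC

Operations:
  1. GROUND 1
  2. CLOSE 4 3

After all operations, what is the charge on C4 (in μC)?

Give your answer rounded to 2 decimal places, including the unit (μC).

Answer: 16.50 μC

Derivation:
Initial: C1(6μF, Q=18μC, V=3.00V), C2(3μF, Q=2μC, V=0.67V), C3(2μF, Q=16μC, V=8.00V), C4(6μF, Q=6μC, V=1.00V), C5(2μF, Q=11μC, V=5.50V)
Op 1: GROUND 1: Q1=0; energy lost=27.000
Op 2: CLOSE 4-3: Q_total=22.00, C_total=8.00, V=2.75; Q4=16.50, Q3=5.50; dissipated=36.750
Final charges: Q1=0.00, Q2=2.00, Q3=5.50, Q4=16.50, Q5=11.00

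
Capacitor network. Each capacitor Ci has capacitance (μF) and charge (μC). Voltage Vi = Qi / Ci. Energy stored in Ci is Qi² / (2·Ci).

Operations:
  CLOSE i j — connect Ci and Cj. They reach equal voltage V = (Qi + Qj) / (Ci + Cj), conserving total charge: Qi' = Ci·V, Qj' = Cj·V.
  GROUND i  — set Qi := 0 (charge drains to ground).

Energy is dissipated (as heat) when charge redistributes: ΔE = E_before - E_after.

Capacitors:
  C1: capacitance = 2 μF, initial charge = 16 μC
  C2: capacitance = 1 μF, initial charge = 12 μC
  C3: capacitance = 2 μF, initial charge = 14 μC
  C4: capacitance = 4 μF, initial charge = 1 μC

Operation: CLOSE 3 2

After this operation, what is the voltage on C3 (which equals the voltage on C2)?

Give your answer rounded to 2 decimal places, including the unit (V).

Initial: C1(2μF, Q=16μC, V=8.00V), C2(1μF, Q=12μC, V=12.00V), C3(2μF, Q=14μC, V=7.00V), C4(4μF, Q=1μC, V=0.25V)
Op 1: CLOSE 3-2: Q_total=26.00, C_total=3.00, V=8.67; Q3=17.33, Q2=8.67; dissipated=8.333

Answer: 8.67 V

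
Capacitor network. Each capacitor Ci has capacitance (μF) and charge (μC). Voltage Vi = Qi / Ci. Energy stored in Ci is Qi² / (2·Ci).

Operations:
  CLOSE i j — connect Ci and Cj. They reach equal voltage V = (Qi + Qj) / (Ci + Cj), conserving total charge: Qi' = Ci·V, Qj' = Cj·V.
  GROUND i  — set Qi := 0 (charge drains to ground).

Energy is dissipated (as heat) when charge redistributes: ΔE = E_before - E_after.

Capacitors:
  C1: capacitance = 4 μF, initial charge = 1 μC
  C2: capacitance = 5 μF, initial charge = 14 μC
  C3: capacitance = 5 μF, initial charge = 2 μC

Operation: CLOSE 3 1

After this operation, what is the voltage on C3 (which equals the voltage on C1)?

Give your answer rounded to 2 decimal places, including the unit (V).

Answer: 0.33 V

Derivation:
Initial: C1(4μF, Q=1μC, V=0.25V), C2(5μF, Q=14μC, V=2.80V), C3(5μF, Q=2μC, V=0.40V)
Op 1: CLOSE 3-1: Q_total=3.00, C_total=9.00, V=0.33; Q3=1.67, Q1=1.33; dissipated=0.025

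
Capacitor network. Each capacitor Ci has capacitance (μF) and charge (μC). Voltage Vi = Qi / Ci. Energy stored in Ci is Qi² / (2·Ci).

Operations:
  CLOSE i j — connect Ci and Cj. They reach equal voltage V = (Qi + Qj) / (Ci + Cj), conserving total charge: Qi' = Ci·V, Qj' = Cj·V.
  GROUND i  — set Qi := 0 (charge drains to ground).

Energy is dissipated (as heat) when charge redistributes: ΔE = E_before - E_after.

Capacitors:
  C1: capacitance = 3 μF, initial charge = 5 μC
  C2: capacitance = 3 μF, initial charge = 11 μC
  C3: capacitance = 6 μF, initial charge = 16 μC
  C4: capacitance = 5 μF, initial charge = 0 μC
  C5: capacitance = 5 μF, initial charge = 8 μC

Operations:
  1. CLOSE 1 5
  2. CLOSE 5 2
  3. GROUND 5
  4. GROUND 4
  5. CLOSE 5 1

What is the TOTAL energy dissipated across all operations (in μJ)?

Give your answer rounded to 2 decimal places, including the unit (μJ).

Initial: C1(3μF, Q=5μC, V=1.67V), C2(3μF, Q=11μC, V=3.67V), C3(6μF, Q=16μC, V=2.67V), C4(5μF, Q=0μC, V=0.00V), C5(5μF, Q=8μC, V=1.60V)
Op 1: CLOSE 1-5: Q_total=13.00, C_total=8.00, V=1.62; Q1=4.88, Q5=8.12; dissipated=0.004
Op 2: CLOSE 5-2: Q_total=19.12, C_total=8.00, V=2.39; Q5=11.95, Q2=7.17; dissipated=3.908
Op 3: GROUND 5: Q5=0; energy lost=14.288
Op 4: GROUND 4: Q4=0; energy lost=0.000
Op 5: CLOSE 5-1: Q_total=4.88, C_total=8.00, V=0.61; Q5=3.05, Q1=1.83; dissipated=2.476
Total dissipated: 20.675 μJ

Answer: 20.68 μJ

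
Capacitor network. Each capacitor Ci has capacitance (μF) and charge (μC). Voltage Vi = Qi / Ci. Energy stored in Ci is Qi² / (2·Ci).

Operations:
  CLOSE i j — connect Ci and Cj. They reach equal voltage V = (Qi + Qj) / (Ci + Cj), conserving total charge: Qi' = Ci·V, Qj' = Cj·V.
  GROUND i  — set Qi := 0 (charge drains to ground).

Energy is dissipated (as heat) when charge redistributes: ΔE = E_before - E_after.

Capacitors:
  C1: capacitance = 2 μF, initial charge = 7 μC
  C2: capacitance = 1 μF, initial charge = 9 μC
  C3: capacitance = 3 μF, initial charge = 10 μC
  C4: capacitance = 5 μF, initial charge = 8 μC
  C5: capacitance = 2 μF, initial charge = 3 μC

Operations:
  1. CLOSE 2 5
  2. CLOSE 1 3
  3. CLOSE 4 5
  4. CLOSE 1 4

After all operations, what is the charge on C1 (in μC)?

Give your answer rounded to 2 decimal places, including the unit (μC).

Answer: 5.21 μC

Derivation:
Initial: C1(2μF, Q=7μC, V=3.50V), C2(1μF, Q=9μC, V=9.00V), C3(3μF, Q=10μC, V=3.33V), C4(5μF, Q=8μC, V=1.60V), C5(2μF, Q=3μC, V=1.50V)
Op 1: CLOSE 2-5: Q_total=12.00, C_total=3.00, V=4.00; Q2=4.00, Q5=8.00; dissipated=18.750
Op 2: CLOSE 1-3: Q_total=17.00, C_total=5.00, V=3.40; Q1=6.80, Q3=10.20; dissipated=0.017
Op 3: CLOSE 4-5: Q_total=16.00, C_total=7.00, V=2.29; Q4=11.43, Q5=4.57; dissipated=4.114
Op 4: CLOSE 1-4: Q_total=18.23, C_total=7.00, V=2.60; Q1=5.21, Q4=13.02; dissipated=0.887
Final charges: Q1=5.21, Q2=4.00, Q3=10.20, Q4=13.02, Q5=4.57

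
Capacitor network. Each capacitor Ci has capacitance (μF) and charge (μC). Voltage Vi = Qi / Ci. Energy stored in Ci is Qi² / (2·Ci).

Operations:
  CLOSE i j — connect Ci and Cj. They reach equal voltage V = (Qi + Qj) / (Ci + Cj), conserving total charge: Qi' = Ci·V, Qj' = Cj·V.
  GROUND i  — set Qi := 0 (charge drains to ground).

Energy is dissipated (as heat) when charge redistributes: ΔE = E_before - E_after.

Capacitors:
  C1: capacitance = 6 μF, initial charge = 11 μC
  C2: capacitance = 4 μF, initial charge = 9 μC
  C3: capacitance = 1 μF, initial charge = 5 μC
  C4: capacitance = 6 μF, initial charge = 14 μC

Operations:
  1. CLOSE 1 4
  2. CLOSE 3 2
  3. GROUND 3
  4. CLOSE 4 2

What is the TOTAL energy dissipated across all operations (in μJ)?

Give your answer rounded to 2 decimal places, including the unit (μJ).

Initial: C1(6μF, Q=11μC, V=1.83V), C2(4μF, Q=9μC, V=2.25V), C3(1μF, Q=5μC, V=5.00V), C4(6μF, Q=14μC, V=2.33V)
Op 1: CLOSE 1-4: Q_total=25.00, C_total=12.00, V=2.08; Q1=12.50, Q4=12.50; dissipated=0.375
Op 2: CLOSE 3-2: Q_total=14.00, C_total=5.00, V=2.80; Q3=2.80, Q2=11.20; dissipated=3.025
Op 3: GROUND 3: Q3=0; energy lost=3.920
Op 4: CLOSE 4-2: Q_total=23.70, C_total=10.00, V=2.37; Q4=14.22, Q2=9.48; dissipated=0.616
Total dissipated: 7.936 μJ

Answer: 7.94 μJ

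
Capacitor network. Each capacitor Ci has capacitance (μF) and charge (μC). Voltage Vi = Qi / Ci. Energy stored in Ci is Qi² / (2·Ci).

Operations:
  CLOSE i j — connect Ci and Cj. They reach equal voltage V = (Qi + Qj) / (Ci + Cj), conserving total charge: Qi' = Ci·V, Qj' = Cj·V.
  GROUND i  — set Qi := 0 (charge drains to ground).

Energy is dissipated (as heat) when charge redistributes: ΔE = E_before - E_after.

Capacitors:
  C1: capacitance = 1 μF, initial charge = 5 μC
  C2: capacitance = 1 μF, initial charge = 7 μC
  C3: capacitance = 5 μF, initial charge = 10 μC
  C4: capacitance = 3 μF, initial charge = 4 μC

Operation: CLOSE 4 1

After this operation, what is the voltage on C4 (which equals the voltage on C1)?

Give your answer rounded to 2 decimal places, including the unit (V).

Answer: 2.25 V

Derivation:
Initial: C1(1μF, Q=5μC, V=5.00V), C2(1μF, Q=7μC, V=7.00V), C3(5μF, Q=10μC, V=2.00V), C4(3μF, Q=4μC, V=1.33V)
Op 1: CLOSE 4-1: Q_total=9.00, C_total=4.00, V=2.25; Q4=6.75, Q1=2.25; dissipated=5.042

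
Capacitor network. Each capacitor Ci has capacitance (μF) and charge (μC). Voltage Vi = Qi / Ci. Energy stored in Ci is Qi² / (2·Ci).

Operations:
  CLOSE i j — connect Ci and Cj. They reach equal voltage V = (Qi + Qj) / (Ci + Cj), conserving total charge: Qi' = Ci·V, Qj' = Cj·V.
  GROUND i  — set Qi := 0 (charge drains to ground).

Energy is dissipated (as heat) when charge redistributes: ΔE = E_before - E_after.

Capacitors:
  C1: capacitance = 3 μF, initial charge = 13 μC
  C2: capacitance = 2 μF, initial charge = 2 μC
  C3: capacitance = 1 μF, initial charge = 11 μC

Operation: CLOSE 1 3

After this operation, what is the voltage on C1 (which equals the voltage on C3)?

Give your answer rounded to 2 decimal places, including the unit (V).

Answer: 6.00 V

Derivation:
Initial: C1(3μF, Q=13μC, V=4.33V), C2(2μF, Q=2μC, V=1.00V), C3(1μF, Q=11μC, V=11.00V)
Op 1: CLOSE 1-3: Q_total=24.00, C_total=4.00, V=6.00; Q1=18.00, Q3=6.00; dissipated=16.667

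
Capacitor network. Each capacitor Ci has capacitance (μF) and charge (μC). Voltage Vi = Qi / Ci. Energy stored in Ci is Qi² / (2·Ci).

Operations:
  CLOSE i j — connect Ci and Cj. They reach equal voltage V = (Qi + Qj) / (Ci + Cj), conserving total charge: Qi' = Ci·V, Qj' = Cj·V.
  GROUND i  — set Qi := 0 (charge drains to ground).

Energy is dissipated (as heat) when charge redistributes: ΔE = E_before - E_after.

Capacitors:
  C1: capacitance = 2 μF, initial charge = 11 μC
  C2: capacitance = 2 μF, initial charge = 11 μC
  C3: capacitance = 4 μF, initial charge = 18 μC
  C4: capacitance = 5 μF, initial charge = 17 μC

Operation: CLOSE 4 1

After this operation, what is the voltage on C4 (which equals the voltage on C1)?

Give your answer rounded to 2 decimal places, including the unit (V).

Initial: C1(2μF, Q=11μC, V=5.50V), C2(2μF, Q=11μC, V=5.50V), C3(4μF, Q=18μC, V=4.50V), C4(5μF, Q=17μC, V=3.40V)
Op 1: CLOSE 4-1: Q_total=28.00, C_total=7.00, V=4.00; Q4=20.00, Q1=8.00; dissipated=3.150

Answer: 4.00 V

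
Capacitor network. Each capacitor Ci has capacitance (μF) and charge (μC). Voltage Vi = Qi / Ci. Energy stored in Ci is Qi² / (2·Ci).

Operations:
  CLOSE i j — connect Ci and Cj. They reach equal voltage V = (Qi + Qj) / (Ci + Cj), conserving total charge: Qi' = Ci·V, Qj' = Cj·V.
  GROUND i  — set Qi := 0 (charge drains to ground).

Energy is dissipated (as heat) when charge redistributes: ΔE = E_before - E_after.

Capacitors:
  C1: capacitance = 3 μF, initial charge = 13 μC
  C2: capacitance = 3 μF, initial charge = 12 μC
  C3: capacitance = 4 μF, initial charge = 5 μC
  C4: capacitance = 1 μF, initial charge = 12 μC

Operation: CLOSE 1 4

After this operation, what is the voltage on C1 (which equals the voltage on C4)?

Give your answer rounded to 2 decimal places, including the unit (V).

Answer: 6.25 V

Derivation:
Initial: C1(3μF, Q=13μC, V=4.33V), C2(3μF, Q=12μC, V=4.00V), C3(4μF, Q=5μC, V=1.25V), C4(1μF, Q=12μC, V=12.00V)
Op 1: CLOSE 1-4: Q_total=25.00, C_total=4.00, V=6.25; Q1=18.75, Q4=6.25; dissipated=22.042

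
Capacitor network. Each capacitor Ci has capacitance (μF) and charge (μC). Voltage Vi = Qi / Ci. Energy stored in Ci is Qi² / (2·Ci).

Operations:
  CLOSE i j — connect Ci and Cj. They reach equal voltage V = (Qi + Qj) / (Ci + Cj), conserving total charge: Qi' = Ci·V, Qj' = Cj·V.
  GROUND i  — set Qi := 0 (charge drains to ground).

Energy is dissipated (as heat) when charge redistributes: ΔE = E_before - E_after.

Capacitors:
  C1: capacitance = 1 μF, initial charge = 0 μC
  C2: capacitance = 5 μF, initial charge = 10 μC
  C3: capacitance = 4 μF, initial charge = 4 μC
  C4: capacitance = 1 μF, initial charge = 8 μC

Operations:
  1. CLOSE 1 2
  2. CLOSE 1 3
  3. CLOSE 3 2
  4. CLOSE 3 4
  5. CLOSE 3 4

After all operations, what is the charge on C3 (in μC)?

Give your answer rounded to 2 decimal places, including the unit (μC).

Answer: 10.97 μC

Derivation:
Initial: C1(1μF, Q=0μC, V=0.00V), C2(5μF, Q=10μC, V=2.00V), C3(4μF, Q=4μC, V=1.00V), C4(1μF, Q=8μC, V=8.00V)
Op 1: CLOSE 1-2: Q_total=10.00, C_total=6.00, V=1.67; Q1=1.67, Q2=8.33; dissipated=1.667
Op 2: CLOSE 1-3: Q_total=5.67, C_total=5.00, V=1.13; Q1=1.13, Q3=4.53; dissipated=0.178
Op 3: CLOSE 3-2: Q_total=12.87, C_total=9.00, V=1.43; Q3=5.72, Q2=7.15; dissipated=0.316
Op 4: CLOSE 3-4: Q_total=13.72, C_total=5.00, V=2.74; Q3=10.97, Q4=2.74; dissipated=17.268
Op 5: CLOSE 3-4: Q_total=13.72, C_total=5.00, V=2.74; Q3=10.97, Q4=2.74; dissipated=0.000
Final charges: Q1=1.13, Q2=7.15, Q3=10.97, Q4=2.74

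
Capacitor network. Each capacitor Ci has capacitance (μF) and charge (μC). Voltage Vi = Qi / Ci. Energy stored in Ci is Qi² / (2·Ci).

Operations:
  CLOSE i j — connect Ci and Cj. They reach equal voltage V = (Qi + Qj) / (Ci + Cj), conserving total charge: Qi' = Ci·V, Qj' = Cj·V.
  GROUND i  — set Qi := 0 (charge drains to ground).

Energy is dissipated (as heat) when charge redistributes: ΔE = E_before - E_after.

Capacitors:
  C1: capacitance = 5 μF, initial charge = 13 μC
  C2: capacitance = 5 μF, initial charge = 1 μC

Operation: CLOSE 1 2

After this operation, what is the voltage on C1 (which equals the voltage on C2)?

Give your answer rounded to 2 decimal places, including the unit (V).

Initial: C1(5μF, Q=13μC, V=2.60V), C2(5μF, Q=1μC, V=0.20V)
Op 1: CLOSE 1-2: Q_total=14.00, C_total=10.00, V=1.40; Q1=7.00, Q2=7.00; dissipated=7.200

Answer: 1.40 V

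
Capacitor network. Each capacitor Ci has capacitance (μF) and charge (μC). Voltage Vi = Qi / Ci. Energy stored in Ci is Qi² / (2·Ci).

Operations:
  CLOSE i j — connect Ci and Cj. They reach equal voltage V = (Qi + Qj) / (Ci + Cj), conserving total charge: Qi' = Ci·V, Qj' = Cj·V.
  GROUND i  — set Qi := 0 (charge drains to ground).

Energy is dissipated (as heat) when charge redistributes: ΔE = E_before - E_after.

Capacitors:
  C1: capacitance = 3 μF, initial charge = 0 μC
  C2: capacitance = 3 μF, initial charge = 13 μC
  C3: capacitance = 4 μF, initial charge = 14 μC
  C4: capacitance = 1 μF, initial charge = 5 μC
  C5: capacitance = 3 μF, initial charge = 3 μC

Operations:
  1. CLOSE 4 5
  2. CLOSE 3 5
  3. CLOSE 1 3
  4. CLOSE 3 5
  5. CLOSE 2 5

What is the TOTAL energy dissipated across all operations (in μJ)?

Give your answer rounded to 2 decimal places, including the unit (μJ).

Answer: 19.76 μJ

Derivation:
Initial: C1(3μF, Q=0μC, V=0.00V), C2(3μF, Q=13μC, V=4.33V), C3(4μF, Q=14μC, V=3.50V), C4(1μF, Q=5μC, V=5.00V), C5(3μF, Q=3μC, V=1.00V)
Op 1: CLOSE 4-5: Q_total=8.00, C_total=4.00, V=2.00; Q4=2.00, Q5=6.00; dissipated=6.000
Op 2: CLOSE 3-5: Q_total=20.00, C_total=7.00, V=2.86; Q3=11.43, Q5=8.57; dissipated=1.929
Op 3: CLOSE 1-3: Q_total=11.43, C_total=7.00, V=1.63; Q1=4.90, Q3=6.53; dissipated=6.997
Op 4: CLOSE 3-5: Q_total=15.10, C_total=7.00, V=2.16; Q3=8.63, Q5=6.47; dissipated=1.285
Op 5: CLOSE 2-5: Q_total=19.47, C_total=6.00, V=3.25; Q2=9.74, Q5=9.74; dissipated=3.551
Total dissipated: 19.762 μJ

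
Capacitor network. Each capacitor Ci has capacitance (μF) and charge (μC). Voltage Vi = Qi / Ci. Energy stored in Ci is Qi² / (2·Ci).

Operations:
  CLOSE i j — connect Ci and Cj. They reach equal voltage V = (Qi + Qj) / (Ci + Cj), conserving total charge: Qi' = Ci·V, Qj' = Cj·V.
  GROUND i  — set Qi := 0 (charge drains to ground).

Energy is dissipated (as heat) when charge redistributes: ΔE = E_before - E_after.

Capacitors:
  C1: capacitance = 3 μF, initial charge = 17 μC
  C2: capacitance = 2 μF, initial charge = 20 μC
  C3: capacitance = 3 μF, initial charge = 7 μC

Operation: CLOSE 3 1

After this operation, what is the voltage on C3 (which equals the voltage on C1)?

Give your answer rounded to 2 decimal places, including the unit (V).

Initial: C1(3μF, Q=17μC, V=5.67V), C2(2μF, Q=20μC, V=10.00V), C3(3μF, Q=7μC, V=2.33V)
Op 1: CLOSE 3-1: Q_total=24.00, C_total=6.00, V=4.00; Q3=12.00, Q1=12.00; dissipated=8.333

Answer: 4.00 V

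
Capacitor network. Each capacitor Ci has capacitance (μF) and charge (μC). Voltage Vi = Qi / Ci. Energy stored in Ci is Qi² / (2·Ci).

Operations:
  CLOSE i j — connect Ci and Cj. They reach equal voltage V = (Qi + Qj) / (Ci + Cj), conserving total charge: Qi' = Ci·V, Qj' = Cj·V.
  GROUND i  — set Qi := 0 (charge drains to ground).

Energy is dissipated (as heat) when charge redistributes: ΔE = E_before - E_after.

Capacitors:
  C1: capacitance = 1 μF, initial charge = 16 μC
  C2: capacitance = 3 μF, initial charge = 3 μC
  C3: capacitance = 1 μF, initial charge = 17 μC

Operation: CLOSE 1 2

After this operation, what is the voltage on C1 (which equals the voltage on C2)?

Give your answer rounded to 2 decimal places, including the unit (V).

Answer: 4.75 V

Derivation:
Initial: C1(1μF, Q=16μC, V=16.00V), C2(3μF, Q=3μC, V=1.00V), C3(1μF, Q=17μC, V=17.00V)
Op 1: CLOSE 1-2: Q_total=19.00, C_total=4.00, V=4.75; Q1=4.75, Q2=14.25; dissipated=84.375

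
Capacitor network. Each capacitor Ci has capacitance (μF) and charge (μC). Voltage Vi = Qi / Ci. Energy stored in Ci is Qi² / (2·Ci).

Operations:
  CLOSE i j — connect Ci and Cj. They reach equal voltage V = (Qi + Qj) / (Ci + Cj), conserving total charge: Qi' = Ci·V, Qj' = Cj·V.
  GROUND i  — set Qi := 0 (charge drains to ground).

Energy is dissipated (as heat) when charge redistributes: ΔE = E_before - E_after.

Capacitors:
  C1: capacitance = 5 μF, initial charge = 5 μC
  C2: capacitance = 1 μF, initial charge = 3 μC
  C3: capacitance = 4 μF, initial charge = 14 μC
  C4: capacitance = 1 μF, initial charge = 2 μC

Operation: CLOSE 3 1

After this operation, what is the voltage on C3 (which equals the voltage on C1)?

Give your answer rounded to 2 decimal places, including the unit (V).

Initial: C1(5μF, Q=5μC, V=1.00V), C2(1μF, Q=3μC, V=3.00V), C3(4μF, Q=14μC, V=3.50V), C4(1μF, Q=2μC, V=2.00V)
Op 1: CLOSE 3-1: Q_total=19.00, C_total=9.00, V=2.11; Q3=8.44, Q1=10.56; dissipated=6.944

Answer: 2.11 V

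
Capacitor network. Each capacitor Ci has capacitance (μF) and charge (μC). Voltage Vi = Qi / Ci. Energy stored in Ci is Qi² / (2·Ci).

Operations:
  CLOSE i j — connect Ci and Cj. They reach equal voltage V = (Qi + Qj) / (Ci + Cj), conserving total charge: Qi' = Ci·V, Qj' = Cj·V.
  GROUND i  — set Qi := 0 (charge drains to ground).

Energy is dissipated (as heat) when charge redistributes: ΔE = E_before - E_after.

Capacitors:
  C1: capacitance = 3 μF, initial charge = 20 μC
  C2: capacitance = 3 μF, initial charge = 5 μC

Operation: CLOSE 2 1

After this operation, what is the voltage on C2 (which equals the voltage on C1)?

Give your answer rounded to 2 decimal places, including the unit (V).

Answer: 4.17 V

Derivation:
Initial: C1(3μF, Q=20μC, V=6.67V), C2(3μF, Q=5μC, V=1.67V)
Op 1: CLOSE 2-1: Q_total=25.00, C_total=6.00, V=4.17; Q2=12.50, Q1=12.50; dissipated=18.750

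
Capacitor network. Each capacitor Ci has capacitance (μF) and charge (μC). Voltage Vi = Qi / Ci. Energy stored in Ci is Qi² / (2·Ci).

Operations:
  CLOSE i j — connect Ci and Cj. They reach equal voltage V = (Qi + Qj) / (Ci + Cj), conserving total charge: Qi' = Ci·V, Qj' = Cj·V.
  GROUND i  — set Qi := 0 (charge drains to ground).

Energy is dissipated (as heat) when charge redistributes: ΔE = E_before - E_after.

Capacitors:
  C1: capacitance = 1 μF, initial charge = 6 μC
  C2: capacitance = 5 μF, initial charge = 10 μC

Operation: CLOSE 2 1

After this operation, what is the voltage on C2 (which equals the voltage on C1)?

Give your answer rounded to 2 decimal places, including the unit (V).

Answer: 2.67 V

Derivation:
Initial: C1(1μF, Q=6μC, V=6.00V), C2(5μF, Q=10μC, V=2.00V)
Op 1: CLOSE 2-1: Q_total=16.00, C_total=6.00, V=2.67; Q2=13.33, Q1=2.67; dissipated=6.667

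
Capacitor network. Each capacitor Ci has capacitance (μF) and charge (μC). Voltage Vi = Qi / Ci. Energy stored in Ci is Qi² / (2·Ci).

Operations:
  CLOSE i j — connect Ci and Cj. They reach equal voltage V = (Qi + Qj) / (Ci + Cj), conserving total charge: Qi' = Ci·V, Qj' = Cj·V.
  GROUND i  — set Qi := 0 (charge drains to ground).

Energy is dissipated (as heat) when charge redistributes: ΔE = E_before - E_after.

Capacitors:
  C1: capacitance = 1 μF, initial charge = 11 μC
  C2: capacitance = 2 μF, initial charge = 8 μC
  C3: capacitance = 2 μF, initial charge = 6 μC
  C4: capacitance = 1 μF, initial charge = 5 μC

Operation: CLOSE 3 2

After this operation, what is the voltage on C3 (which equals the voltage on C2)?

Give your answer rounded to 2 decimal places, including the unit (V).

Answer: 3.50 V

Derivation:
Initial: C1(1μF, Q=11μC, V=11.00V), C2(2μF, Q=8μC, V=4.00V), C3(2μF, Q=6μC, V=3.00V), C4(1μF, Q=5μC, V=5.00V)
Op 1: CLOSE 3-2: Q_total=14.00, C_total=4.00, V=3.50; Q3=7.00, Q2=7.00; dissipated=0.500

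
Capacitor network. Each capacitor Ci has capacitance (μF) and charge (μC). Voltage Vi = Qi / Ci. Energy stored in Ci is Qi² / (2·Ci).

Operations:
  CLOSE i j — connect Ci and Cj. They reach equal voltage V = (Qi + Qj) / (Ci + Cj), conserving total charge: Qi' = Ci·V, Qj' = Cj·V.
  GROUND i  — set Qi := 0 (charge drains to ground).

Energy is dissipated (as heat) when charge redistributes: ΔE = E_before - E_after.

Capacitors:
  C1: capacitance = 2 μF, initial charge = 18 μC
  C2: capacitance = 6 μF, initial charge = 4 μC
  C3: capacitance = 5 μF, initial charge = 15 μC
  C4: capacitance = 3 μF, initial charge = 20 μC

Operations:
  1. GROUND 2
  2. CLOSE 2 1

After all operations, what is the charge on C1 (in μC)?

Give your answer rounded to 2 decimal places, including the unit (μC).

Answer: 4.50 μC

Derivation:
Initial: C1(2μF, Q=18μC, V=9.00V), C2(6μF, Q=4μC, V=0.67V), C3(5μF, Q=15μC, V=3.00V), C4(3μF, Q=20μC, V=6.67V)
Op 1: GROUND 2: Q2=0; energy lost=1.333
Op 2: CLOSE 2-1: Q_total=18.00, C_total=8.00, V=2.25; Q2=13.50, Q1=4.50; dissipated=60.750
Final charges: Q1=4.50, Q2=13.50, Q3=15.00, Q4=20.00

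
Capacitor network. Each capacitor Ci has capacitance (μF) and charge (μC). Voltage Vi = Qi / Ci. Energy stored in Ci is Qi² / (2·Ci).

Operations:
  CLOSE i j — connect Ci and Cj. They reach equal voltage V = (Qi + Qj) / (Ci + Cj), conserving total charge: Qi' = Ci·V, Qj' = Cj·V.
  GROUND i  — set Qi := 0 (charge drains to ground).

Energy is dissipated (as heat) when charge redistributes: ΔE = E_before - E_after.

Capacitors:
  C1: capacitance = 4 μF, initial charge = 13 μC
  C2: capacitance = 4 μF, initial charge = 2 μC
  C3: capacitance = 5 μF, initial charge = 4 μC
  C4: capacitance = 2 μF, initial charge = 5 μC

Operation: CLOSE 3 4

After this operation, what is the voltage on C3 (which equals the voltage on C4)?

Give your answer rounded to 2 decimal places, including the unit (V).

Initial: C1(4μF, Q=13μC, V=3.25V), C2(4μF, Q=2μC, V=0.50V), C3(5μF, Q=4μC, V=0.80V), C4(2μF, Q=5μC, V=2.50V)
Op 1: CLOSE 3-4: Q_total=9.00, C_total=7.00, V=1.29; Q3=6.43, Q4=2.57; dissipated=2.064

Answer: 1.29 V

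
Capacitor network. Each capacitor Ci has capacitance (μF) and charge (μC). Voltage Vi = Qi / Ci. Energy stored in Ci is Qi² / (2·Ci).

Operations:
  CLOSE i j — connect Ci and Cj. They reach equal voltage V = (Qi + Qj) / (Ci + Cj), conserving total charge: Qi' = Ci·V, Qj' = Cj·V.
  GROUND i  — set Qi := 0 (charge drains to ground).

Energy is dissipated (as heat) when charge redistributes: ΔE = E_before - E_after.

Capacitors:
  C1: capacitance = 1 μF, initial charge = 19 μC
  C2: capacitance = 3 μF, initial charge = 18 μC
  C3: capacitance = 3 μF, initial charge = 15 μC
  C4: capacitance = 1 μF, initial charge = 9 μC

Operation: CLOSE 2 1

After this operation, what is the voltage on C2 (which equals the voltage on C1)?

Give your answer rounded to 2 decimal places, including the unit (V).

Initial: C1(1μF, Q=19μC, V=19.00V), C2(3μF, Q=18μC, V=6.00V), C3(3μF, Q=15μC, V=5.00V), C4(1μF, Q=9μC, V=9.00V)
Op 1: CLOSE 2-1: Q_total=37.00, C_total=4.00, V=9.25; Q2=27.75, Q1=9.25; dissipated=63.375

Answer: 9.25 V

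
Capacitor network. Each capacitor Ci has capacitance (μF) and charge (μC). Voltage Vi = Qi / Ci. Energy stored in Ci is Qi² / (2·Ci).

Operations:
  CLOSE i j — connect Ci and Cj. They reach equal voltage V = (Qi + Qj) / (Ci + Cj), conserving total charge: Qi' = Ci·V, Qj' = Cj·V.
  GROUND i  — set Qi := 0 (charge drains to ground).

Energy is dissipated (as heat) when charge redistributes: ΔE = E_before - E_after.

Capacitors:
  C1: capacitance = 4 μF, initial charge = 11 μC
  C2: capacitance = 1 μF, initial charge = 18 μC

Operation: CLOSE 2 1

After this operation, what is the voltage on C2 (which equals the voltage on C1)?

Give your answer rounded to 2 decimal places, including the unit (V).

Initial: C1(4μF, Q=11μC, V=2.75V), C2(1μF, Q=18μC, V=18.00V)
Op 1: CLOSE 2-1: Q_total=29.00, C_total=5.00, V=5.80; Q2=5.80, Q1=23.20; dissipated=93.025

Answer: 5.80 V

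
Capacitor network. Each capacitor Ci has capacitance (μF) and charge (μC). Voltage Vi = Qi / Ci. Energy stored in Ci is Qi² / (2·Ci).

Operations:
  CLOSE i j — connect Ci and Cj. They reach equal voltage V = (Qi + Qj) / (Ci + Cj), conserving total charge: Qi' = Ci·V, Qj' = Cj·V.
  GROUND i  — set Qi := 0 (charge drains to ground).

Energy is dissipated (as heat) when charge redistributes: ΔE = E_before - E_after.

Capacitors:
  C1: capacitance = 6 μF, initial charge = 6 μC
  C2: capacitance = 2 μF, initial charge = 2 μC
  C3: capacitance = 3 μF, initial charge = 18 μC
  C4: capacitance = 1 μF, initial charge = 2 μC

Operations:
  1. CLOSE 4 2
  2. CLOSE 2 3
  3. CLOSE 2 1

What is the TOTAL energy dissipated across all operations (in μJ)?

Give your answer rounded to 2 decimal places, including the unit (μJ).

Answer: 20.76 μJ

Derivation:
Initial: C1(6μF, Q=6μC, V=1.00V), C2(2μF, Q=2μC, V=1.00V), C3(3μF, Q=18μC, V=6.00V), C4(1μF, Q=2μC, V=2.00V)
Op 1: CLOSE 4-2: Q_total=4.00, C_total=3.00, V=1.33; Q4=1.33, Q2=2.67; dissipated=0.333
Op 2: CLOSE 2-3: Q_total=20.67, C_total=5.00, V=4.13; Q2=8.27, Q3=12.40; dissipated=13.067
Op 3: CLOSE 2-1: Q_total=14.27, C_total=8.00, V=1.78; Q2=3.57, Q1=10.70; dissipated=7.363
Total dissipated: 20.763 μJ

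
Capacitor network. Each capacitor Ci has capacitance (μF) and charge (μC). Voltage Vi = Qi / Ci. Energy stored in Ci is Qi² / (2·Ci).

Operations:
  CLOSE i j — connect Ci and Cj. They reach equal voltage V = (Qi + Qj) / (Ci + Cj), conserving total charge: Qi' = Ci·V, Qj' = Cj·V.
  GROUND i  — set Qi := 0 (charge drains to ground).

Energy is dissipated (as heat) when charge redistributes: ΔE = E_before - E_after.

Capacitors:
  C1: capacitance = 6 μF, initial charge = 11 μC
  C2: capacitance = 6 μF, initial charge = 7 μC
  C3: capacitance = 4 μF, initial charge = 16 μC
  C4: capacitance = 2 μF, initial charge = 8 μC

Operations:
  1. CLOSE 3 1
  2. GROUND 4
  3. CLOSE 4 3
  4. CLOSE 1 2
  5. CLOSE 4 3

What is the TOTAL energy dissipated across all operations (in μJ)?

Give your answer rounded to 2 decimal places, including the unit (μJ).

Initial: C1(6μF, Q=11μC, V=1.83V), C2(6μF, Q=7μC, V=1.17V), C3(4μF, Q=16μC, V=4.00V), C4(2μF, Q=8μC, V=4.00V)
Op 1: CLOSE 3-1: Q_total=27.00, C_total=10.00, V=2.70; Q3=10.80, Q1=16.20; dissipated=5.633
Op 2: GROUND 4: Q4=0; energy lost=16.000
Op 3: CLOSE 4-3: Q_total=10.80, C_total=6.00, V=1.80; Q4=3.60, Q3=7.20; dissipated=4.860
Op 4: CLOSE 1-2: Q_total=23.20, C_total=12.00, V=1.93; Q1=11.60, Q2=11.60; dissipated=3.527
Op 5: CLOSE 4-3: Q_total=10.80, C_total=6.00, V=1.80; Q4=3.60, Q3=7.20; dissipated=0.000
Total dissipated: 30.020 μJ

Answer: 30.02 μJ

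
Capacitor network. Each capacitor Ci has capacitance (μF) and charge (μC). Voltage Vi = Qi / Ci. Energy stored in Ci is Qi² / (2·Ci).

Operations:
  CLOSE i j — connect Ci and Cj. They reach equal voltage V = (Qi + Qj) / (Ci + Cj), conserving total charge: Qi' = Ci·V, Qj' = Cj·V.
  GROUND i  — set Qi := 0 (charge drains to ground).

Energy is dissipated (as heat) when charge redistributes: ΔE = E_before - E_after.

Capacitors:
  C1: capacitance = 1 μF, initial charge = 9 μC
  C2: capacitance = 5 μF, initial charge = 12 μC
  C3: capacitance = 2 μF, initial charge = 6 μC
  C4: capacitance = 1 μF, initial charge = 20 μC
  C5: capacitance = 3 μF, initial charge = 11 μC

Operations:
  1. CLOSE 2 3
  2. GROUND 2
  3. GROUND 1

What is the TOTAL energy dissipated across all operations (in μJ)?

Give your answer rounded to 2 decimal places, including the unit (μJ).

Answer: 57.29 μJ

Derivation:
Initial: C1(1μF, Q=9μC, V=9.00V), C2(5μF, Q=12μC, V=2.40V), C3(2μF, Q=6μC, V=3.00V), C4(1μF, Q=20μC, V=20.00V), C5(3μF, Q=11μC, V=3.67V)
Op 1: CLOSE 2-3: Q_total=18.00, C_total=7.00, V=2.57; Q2=12.86, Q3=5.14; dissipated=0.257
Op 2: GROUND 2: Q2=0; energy lost=16.531
Op 3: GROUND 1: Q1=0; energy lost=40.500
Total dissipated: 57.288 μJ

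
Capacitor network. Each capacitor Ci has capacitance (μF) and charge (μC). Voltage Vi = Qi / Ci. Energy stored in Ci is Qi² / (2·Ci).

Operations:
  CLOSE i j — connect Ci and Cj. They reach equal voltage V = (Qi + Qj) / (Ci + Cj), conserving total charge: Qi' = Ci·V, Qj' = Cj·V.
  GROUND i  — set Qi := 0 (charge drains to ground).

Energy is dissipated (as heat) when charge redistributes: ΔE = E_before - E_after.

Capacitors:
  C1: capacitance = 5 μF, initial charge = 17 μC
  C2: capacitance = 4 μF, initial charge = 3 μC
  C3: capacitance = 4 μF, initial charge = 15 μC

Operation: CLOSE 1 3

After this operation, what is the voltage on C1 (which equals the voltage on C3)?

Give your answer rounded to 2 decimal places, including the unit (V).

Initial: C1(5μF, Q=17μC, V=3.40V), C2(4μF, Q=3μC, V=0.75V), C3(4μF, Q=15μC, V=3.75V)
Op 1: CLOSE 1-3: Q_total=32.00, C_total=9.00, V=3.56; Q1=17.78, Q3=14.22; dissipated=0.136

Answer: 3.56 V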